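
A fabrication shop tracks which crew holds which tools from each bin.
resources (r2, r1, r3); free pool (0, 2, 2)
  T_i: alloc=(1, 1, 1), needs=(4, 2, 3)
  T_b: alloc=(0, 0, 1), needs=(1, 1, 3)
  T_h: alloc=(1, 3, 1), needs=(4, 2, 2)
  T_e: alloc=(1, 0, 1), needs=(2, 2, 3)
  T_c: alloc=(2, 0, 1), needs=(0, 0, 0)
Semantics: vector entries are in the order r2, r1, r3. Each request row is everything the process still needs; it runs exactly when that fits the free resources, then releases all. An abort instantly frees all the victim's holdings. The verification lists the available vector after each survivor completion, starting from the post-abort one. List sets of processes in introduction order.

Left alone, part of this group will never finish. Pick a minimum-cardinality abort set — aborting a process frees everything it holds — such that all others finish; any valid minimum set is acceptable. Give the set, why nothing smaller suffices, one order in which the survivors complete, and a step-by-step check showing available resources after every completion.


Minimum abort set: T_i.
Key observation: no ordering could ever have run T_h before the abort of T_i; with (1, 1, 1) back in the pool it fits at step 3.
Why nothing smaller works: aborting no one leaves the state deadlocked as given.
One survivor order: T_c, T_e, T_h, T_b. Check, step by step (post-abort pool first):
  pool = (1, 3, 3)
  T_c needs (0, 0, 0) <= (1, 3, 3) -> finishes; pool += (2, 0, 1) = (3, 3, 4)
  T_e needs (2, 2, 3) <= (3, 3, 4) -> finishes; pool += (1, 0, 1) = (4, 3, 5)
  T_h needs (4, 2, 2) <= (4, 3, 5) -> finishes; pool += (1, 3, 1) = (5, 6, 6)
  T_b needs (1, 1, 3) <= (5, 6, 6) -> finishes; pool += (0, 0, 1) = (5, 6, 7)


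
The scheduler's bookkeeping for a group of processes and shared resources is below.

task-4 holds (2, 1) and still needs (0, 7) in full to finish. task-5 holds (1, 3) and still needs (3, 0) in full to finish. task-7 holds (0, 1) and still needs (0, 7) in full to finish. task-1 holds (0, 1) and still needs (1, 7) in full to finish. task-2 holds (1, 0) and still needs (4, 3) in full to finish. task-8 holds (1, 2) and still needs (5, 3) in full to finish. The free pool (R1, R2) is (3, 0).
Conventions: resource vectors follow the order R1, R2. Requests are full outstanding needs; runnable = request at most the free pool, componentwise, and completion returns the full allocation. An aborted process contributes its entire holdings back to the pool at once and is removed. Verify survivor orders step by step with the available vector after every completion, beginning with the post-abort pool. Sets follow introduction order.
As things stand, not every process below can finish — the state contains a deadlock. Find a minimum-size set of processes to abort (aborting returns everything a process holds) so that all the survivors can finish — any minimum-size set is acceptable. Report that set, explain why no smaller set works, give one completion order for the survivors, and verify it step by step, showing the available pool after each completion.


Abort task-7 and task-1.
Key observation: task-4 could never have finished before the abort; with (0, 2) returned by task-7 and task-1, it fits at step 4.
No one abort is enough; case by case: task-4 alone leaves task-7 blocked (short on R2); task-5 alone leaves task-4 blocked (short on R2); task-7 alone leaves task-4 blocked (short on R2); task-1 alone leaves task-4 blocked (short on R2); task-2 alone leaves task-4 blocked (short on R2); task-8 alone leaves task-4 blocked (short on R2).
Survivors finish in the order: task-5, task-2, task-8, task-4. Verifying each step (pool after the aborts first):
  pool = (3, 2)
  run task-5 (needs (3, 0), free (3, 2)); after release of (1, 3) the pool is (4, 5)
  run task-2 (needs (4, 3), free (4, 5)); after release of (1, 0) the pool is (5, 5)
  run task-8 (needs (5, 3), free (5, 5)); after release of (1, 2) the pool is (6, 7)
  run task-4 (needs (0, 7), free (6, 7)); after release of (2, 1) the pool is (8, 8)


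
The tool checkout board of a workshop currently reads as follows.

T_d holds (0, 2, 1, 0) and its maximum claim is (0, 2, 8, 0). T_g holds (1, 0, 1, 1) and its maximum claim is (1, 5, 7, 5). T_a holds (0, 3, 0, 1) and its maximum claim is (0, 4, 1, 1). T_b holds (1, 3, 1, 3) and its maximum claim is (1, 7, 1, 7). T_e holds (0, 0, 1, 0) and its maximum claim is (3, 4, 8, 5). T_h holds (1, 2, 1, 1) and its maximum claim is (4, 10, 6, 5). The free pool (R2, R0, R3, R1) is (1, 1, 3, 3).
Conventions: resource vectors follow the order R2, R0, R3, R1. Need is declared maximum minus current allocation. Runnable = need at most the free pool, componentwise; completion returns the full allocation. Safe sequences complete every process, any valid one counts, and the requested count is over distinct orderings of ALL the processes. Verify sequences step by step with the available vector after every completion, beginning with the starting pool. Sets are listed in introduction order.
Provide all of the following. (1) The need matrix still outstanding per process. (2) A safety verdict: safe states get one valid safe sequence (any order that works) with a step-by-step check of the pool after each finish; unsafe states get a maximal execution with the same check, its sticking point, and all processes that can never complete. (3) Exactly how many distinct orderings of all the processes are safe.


(1) Need matrix, components ordered R2, R0, R3, R1:
  T_d: (0, 0, 7, 0)
  T_g: (0, 5, 6, 4)
  T_a: (0, 1, 1, 0)
  T_b: (0, 4, 0, 4)
  T_e: (3, 4, 7, 5)
  T_h: (3, 8, 5, 4)
(2) UNSAFE — no complete ordering exists.
Key observation: the wall is R3: completing T_a, T_b brings the pool only to (2, 7, 4, 7), and all the rest need more.
The run T_a, T_b cannot be extended any further. Step-by-step check:
  pool = (1, 1, 3, 3)
  run T_a (needs (0, 1, 1, 0), free (1, 1, 3, 3)); after release of (0, 3, 0, 1) the pool is (1, 4, 3, 4)
  run T_b (needs (0, 4, 0, 4), free (1, 4, 3, 4)); after release of (1, 3, 1, 3) the pool is (2, 7, 4, 7)
  T_d still needs (0, 0, 7, 0) but only (2, 7, 4, 7) is free — short on R3
  T_g still needs (0, 5, 6, 4) but only (2, 7, 4, 7) is free — short on R3
  T_e still needs (3, 4, 7, 5) but only (2, 7, 4, 7) is free — short on R2 and R3
  T_h still needs (3, 8, 5, 4) but only (2, 7, 4, 7) is free — short on R2, R0 and R3
Never able to finish: T_d, T_g, T_e and T_h.
(3) The exact count: 0 of the possible complete orderings are safe sequences.


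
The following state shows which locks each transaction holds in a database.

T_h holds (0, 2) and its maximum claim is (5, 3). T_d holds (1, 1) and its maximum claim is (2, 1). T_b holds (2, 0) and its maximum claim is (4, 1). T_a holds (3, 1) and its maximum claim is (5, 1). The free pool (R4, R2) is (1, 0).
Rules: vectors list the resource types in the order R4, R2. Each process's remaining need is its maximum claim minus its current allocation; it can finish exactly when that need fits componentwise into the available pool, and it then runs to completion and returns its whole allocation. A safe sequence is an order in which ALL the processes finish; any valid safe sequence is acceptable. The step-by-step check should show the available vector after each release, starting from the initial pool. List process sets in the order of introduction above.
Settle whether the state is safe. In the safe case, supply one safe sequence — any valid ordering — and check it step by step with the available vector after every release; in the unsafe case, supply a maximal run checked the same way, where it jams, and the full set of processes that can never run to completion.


SAFE — a valid safe sequence is T_d, T_a, T_b, T_h.
Key observation: the first exact fit in this order is T_d — it needs (1, 0) with (1, 0) free, meeting a requested resource to the last unit.
Step-by-step check:
  pool = (1, 0)
  T_d needs (1, 0) <= (1, 0) -> finishes; pool += (1, 1) = (2, 1)
  T_a needs (2, 0) <= (2, 1) -> finishes; pool += (3, 1) = (5, 2)
  T_b needs (2, 1) <= (5, 2) -> finishes; pool += (2, 0) = (7, 2)
  T_h needs (5, 1) <= (7, 2) -> finishes; pool += (0, 2) = (7, 4)


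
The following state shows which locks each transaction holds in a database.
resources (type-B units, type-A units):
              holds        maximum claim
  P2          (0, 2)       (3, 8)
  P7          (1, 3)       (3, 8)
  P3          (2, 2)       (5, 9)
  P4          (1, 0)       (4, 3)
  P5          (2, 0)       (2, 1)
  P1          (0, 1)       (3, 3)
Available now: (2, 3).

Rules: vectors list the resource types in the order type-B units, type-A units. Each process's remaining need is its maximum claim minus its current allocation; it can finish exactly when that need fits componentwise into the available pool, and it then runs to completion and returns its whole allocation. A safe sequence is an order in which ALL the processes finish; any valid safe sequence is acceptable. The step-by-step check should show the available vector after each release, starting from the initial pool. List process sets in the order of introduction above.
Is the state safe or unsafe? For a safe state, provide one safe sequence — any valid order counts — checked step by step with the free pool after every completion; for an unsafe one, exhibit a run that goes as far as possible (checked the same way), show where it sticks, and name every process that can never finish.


UNSAFE.
Key observation: the wall is type-A units: completing P5, P1, P4 brings the pool only to (5, 4), and all the rest need more.
Going as far as possible: P5, P1, P4; after that, nothing fits. Step-by-step check:
  pool = (2, 3)
  P5 needs (0, 1) <= (2, 3) -> finishes; pool += (2, 0) = (4, 3)
  P1 needs (3, 2) <= (4, 3) -> finishes; pool += (0, 1) = (4, 4)
  P4 needs (3, 3) <= (4, 4) -> finishes; pool += (1, 0) = (5, 4)
  blocked: P2 wants (3, 6), pool (5, 4) — not enough type-A units
  blocked: P7 wants (2, 5), pool (5, 4) — not enough type-A units
  blocked: P3 wants (3, 7), pool (5, 4) — not enough type-A units
Never able to finish: P2, P7 and P3.


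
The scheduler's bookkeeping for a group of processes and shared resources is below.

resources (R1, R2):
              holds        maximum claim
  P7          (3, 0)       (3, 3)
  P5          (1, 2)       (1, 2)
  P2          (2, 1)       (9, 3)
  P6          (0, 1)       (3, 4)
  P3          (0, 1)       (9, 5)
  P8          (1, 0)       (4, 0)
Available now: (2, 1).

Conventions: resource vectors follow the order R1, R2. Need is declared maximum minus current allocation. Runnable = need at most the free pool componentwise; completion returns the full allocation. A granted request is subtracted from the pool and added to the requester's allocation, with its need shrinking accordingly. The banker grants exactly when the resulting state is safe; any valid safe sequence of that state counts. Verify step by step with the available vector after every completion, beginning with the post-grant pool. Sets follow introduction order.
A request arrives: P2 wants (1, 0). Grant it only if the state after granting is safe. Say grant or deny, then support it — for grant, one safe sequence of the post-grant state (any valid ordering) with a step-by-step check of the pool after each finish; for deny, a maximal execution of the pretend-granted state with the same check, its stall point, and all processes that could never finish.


GRANT — the state after the grant stays safe, e.g. via P5, P7, P6, P8, P2, P3.
Key observation: post-grant, (1, 1) remains, and an order beginning with P5 completes everyone.
Verifying the post-grant state step by step:
  pool = (1, 1)
  P5: need (0, 0) fits (1, 1); releases (1, 2), pool now (2, 3)
  P7: need (0, 3) fits (2, 3); releases (3, 0), pool now (5, 3)
  P6: need (3, 3) fits (5, 3); releases (0, 1), pool now (5, 4)
  P8: need (3, 0) fits (5, 4); releases (1, 0), pool now (6, 4)
  P2: need (6, 2) fits (6, 4); releases (3, 1), pool now (9, 5)
  P3: need (9, 4) fits (9, 5); releases (0, 1), pool now (9, 6)


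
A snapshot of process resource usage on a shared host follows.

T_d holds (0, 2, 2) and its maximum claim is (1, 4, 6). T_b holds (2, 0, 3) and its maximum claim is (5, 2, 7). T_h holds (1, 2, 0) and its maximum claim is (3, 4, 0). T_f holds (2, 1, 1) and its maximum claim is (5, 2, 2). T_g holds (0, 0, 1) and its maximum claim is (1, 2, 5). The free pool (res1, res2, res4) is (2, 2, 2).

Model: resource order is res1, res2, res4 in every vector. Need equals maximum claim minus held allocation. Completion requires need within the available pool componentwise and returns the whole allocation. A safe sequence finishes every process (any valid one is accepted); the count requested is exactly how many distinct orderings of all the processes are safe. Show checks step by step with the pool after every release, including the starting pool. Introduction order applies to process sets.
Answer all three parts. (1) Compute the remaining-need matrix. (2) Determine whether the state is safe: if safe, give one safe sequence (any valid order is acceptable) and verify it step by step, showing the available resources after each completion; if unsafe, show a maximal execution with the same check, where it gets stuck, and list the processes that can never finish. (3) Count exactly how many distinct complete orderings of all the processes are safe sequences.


(1) Need matrix, components ordered res1, res2, res4:
  T_d: (1, 2, 4)
  T_b: (3, 2, 4)
  T_h: (2, 2, 0)
  T_f: (3, 1, 1)
  T_g: (1, 2, 4)
(2) UNSAFE — no complete ordering exists.
Key observation: even finishing T_h, T_f leaves just (5, 5, 3) free — too little res4 for any of the remaining processes.
Going as far as possible: T_h, T_f; after that, nothing fits. Step-by-step check:
  pool = (2, 2, 2)
  T_h needs (2, 2, 0) <= (2, 2, 2) -> finishes; pool += (1, 2, 0) = (3, 4, 2)
  T_f needs (3, 1, 1) <= (3, 4, 2) -> finishes; pool += (2, 1, 1) = (5, 5, 3)
  T_d still needs (1, 2, 4) but only (5, 5, 3) is free — short on res4
  T_b still needs (3, 2, 4) but only (5, 5, 3) is free — short on res4
  T_g still needs (1, 2, 4) but only (5, 5, 3) is free — short on res4
Permanently blocked: T_d, T_b and T_g.
(3) The exact count: 0 of the possible complete orderings are safe sequences.


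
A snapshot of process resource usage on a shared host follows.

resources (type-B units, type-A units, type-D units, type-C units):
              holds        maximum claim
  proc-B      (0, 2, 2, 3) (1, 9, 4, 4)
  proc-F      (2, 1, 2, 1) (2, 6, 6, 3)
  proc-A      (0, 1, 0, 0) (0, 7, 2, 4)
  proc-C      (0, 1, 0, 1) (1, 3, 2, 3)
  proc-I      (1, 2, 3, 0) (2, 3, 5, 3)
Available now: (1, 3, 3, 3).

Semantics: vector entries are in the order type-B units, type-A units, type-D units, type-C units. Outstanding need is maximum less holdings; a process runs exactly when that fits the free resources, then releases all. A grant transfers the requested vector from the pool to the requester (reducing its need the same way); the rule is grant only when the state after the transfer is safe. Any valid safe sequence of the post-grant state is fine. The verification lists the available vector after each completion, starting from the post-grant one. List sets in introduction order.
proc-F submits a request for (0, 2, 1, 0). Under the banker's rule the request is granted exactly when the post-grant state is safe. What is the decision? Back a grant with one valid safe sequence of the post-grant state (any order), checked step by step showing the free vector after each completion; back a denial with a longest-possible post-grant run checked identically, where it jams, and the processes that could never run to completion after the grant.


GRANT. The post-grant state is safe; one safe sequence: proc-I, proc-F, proc-A, proc-B, proc-C.
Key observation: granting shrinks the pool to (1, 1, 2, 3), yet proc-I still fits and the chain goes through.
Check on the post-grant state, step by step:
  pool = (1, 1, 2, 3)
  proc-I: need (1, 1, 2, 3) fits (1, 1, 2, 3); releases (1, 2, 3, 0), pool now (2, 3, 5, 3)
  proc-F: need (0, 3, 3, 2) fits (2, 3, 5, 3); releases (2, 3, 3, 1), pool now (4, 6, 8, 4)
  proc-A: need (0, 6, 2, 4) fits (4, 6, 8, 4); releases (0, 1, 0, 0), pool now (4, 7, 8, 4)
  proc-B: need (1, 7, 2, 1) fits (4, 7, 8, 4); releases (0, 2, 2, 3), pool now (4, 9, 10, 7)
  proc-C: need (1, 2, 2, 2) fits (4, 9, 10, 7); releases (0, 1, 0, 1), pool now (4, 10, 10, 8)


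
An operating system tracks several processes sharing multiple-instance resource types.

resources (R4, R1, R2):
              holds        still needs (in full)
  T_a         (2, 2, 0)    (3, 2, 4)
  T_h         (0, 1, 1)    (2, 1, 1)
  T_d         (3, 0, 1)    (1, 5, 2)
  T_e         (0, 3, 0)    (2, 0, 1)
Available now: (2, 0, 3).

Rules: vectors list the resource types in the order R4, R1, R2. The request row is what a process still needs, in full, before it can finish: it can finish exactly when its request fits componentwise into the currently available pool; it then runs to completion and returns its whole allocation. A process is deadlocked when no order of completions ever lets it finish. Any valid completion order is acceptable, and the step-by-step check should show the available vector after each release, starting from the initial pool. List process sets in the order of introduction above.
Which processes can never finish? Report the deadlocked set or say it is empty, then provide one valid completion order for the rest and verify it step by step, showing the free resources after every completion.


Deadlocked set: T_a and T_d.
Key observation: after T_e, T_h the pool peaks at (2, 4, 4), and each blocked process is short somewhere: T_a on R4; T_d on R1.
One completion order for the rest: T_e, T_h. Step-by-step check:
  pool = (2, 0, 3)
  run T_e (needs (2, 0, 1), free (2, 0, 3)); after release of (0, 3, 0) the pool is (2, 3, 3)
  run T_h (needs (2, 1, 1), free (2, 3, 3)); after release of (0, 1, 1) the pool is (2, 4, 4)
None of the blocked processes ever fits:
  blocked: T_a wants (3, 2, 4), pool (2, 4, 4) — not enough R4
  blocked: T_d wants (1, 5, 2), pool (2, 4, 4) — not enough R1


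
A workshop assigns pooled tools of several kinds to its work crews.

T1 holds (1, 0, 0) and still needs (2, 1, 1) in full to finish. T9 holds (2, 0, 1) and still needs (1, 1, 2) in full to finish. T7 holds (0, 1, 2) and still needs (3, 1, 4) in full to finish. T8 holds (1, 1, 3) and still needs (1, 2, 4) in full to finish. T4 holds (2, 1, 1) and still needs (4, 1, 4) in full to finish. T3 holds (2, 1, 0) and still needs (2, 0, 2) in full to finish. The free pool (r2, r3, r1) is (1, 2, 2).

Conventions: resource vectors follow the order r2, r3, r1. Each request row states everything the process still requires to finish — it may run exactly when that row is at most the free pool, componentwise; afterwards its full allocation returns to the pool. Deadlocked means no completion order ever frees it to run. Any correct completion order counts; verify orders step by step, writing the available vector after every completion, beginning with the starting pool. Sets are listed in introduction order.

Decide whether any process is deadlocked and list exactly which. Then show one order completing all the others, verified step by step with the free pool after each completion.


The deadlocked set is T7, T8 and T4.
Key observation: after T9, T3, T1 complete, (6, 3, 3) is the best the pool ever gets, yet each leftover process wants more r1.
One completion order for the rest: T9, T3, T1. Walking it through:
  pool = (1, 2, 2)
  run T9 (needs (1, 1, 2), free (1, 2, 2)); after release of (2, 0, 1) the pool is (3, 2, 3)
  run T3 (needs (2, 0, 2), free (3, 2, 3)); after release of (2, 1, 0) the pool is (5, 3, 3)
  run T1 (needs (2, 1, 1), free (5, 3, 3)); after release of (1, 0, 0) the pool is (6, 3, 3)
The blocked processes can never fit:
  T7 cannot run: need (3, 1, 4) vs free (6, 3, 3) (insufficient r1)
  T8 cannot run: need (1, 2, 4) vs free (6, 3, 3) (insufficient r1)
  T4 cannot run: need (4, 1, 4) vs free (6, 3, 3) (insufficient r1)


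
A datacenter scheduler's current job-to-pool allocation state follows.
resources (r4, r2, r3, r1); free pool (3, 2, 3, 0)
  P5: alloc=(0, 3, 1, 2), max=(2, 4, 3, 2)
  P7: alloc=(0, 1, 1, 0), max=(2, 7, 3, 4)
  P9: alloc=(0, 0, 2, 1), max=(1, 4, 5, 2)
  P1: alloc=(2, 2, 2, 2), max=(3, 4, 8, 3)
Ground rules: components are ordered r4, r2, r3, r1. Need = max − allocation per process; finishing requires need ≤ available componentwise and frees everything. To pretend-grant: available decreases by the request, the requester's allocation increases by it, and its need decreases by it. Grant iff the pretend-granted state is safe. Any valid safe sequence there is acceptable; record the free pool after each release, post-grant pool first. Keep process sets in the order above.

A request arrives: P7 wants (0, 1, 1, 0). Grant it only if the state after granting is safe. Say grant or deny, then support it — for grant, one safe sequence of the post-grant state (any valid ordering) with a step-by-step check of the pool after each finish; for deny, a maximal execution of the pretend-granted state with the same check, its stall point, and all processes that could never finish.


DENY: after the grant no complete ordering would exist.
Key observation: after P5, P9 the pool peaks at (3, 4, 5, 3), and each blocked process is short somewhere: P7 on r2, r1; P1 on r3.
On the post-grant state, P5, P9 is a maximal run — nothing extends it. Step-by-step check:
  pool = (3, 1, 2, 0)
  P5 needs (2, 1, 2, 0) <= (3, 1, 2, 0) -> finishes; pool += (0, 3, 1, 2) = (3, 4, 3, 2)
  P9 needs (1, 4, 3, 1) <= (3, 4, 3, 2) -> finishes; pool += (0, 0, 2, 1) = (3, 4, 5, 3)
  blocked: P7 wants (2, 5, 1, 4), pool (3, 4, 5, 3) — not enough r2 and r1
  blocked: P1 wants (1, 2, 6, 1), pool (3, 4, 5, 3) — not enough r3
Had the request been granted, P7 and P1 could never finish.


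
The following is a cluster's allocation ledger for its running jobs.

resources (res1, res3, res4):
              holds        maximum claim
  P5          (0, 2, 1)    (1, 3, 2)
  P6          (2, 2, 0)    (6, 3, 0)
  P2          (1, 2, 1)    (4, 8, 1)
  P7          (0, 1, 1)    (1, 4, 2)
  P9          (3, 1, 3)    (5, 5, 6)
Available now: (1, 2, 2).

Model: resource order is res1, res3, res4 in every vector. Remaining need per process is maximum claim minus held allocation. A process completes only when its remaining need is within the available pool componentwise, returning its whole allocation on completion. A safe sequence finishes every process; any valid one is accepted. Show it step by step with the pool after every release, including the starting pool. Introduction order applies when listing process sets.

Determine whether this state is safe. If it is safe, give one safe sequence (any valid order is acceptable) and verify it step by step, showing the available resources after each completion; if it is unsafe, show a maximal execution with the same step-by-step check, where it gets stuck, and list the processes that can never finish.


UNSAFE — no complete ordering exists.
Key observation: the wall is res1: completing P5, P7 brings the pool only to (1, 5, 4), and all the rest need more.
The run P5, P7 cannot be extended any further. Walking it through:
  pool = (1, 2, 2)
  run P5 (needs (1, 1, 1), free (1, 2, 2)); after release of (0, 2, 1) the pool is (1, 4, 3)
  run P7 (needs (1, 3, 1), free (1, 4, 3)); after release of (0, 1, 1) the pool is (1, 5, 4)
  P6 still needs (4, 1, 0) but only (1, 5, 4) is free — short on res1
  P2 still needs (3, 6, 0) but only (1, 5, 4) is free — short on res1 and res3
  P9 still needs (2, 4, 3) but only (1, 5, 4) is free — short on res1
Never able to finish: P6, P2 and P9.


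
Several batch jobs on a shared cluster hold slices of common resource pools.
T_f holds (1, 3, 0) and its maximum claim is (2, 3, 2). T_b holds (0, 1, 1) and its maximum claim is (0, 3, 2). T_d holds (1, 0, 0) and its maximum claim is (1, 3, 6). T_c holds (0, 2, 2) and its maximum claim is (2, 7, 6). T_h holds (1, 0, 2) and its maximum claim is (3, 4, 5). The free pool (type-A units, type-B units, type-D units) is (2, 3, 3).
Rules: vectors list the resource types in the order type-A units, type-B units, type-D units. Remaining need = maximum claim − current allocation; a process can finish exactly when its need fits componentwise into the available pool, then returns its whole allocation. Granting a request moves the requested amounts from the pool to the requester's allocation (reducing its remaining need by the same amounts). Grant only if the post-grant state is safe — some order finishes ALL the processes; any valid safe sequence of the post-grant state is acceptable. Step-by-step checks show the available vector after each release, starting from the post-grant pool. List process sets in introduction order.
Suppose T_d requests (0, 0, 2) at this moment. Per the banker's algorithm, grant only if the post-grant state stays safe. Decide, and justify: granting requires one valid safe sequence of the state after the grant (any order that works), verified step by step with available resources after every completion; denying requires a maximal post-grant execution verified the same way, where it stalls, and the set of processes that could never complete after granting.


DENY. Granting would leave the state unsafe.
Key observation: type-D units is the bottleneck — with T_b, T_f done the pool holds (3, 7, 2), short of every remaining need.
Pretend the grant happened; the run T_b, T_f goes as far as possible. Verifying each step:
  pool = (2, 3, 1)
  T_b: need (0, 2, 1) fits (2, 3, 1); releases (0, 1, 1), pool now (2, 4, 2)
  T_f: need (1, 0, 2) fits (2, 4, 2); releases (1, 3, 0), pool now (3, 7, 2)
  blocked: T_d wants (0, 3, 4), pool (3, 7, 2) — not enough type-D units
  blocked: T_c wants (2, 5, 4), pool (3, 7, 2) — not enough type-D units
  blocked: T_h wants (2, 4, 3), pool (3, 7, 2) — not enough type-D units
Processes that could never finish after the grant: T_d, T_c and T_h.


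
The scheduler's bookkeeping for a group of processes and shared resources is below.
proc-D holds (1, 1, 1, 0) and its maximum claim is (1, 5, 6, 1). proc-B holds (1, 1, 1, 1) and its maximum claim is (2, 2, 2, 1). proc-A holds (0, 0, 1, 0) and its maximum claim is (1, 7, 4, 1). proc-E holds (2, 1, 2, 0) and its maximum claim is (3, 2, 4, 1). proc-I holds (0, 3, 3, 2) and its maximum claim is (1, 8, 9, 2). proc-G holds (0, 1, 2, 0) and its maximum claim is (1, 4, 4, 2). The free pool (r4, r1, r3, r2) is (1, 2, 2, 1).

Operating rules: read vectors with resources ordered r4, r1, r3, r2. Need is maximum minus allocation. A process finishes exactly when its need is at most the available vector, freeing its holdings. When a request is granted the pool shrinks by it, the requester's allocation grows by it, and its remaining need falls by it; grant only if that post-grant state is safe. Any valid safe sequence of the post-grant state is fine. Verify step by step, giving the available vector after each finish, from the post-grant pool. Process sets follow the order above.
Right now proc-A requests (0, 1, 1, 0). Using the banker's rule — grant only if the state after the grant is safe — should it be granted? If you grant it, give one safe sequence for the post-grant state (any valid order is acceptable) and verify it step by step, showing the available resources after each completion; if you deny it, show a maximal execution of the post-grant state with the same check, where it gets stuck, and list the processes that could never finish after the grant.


GRANT: granting preserves safety; a valid post-grant sequence is proc-B, proc-E, proc-G, proc-D, proc-I, proc-A.
Key observation: granting shrinks the pool to (1, 1, 1, 1), yet proc-B still fits and the chain goes through.
Verifying the post-grant state step by step:
  pool = (1, 1, 1, 1)
  run proc-B (needs (1, 1, 1, 0), free (1, 1, 1, 1)); after release of (1, 1, 1, 1) the pool is (2, 2, 2, 2)
  run proc-E (needs (1, 1, 2, 1), free (2, 2, 2, 2)); after release of (2, 1, 2, 0) the pool is (4, 3, 4, 2)
  run proc-G (needs (1, 3, 2, 2), free (4, 3, 4, 2)); after release of (0, 1, 2, 0) the pool is (4, 4, 6, 2)
  run proc-D (needs (0, 4, 5, 1), free (4, 4, 6, 2)); after release of (1, 1, 1, 0) the pool is (5, 5, 7, 2)
  run proc-I (needs (1, 5, 6, 0), free (5, 5, 7, 2)); after release of (0, 3, 3, 2) the pool is (5, 8, 10, 4)
  run proc-A (needs (1, 6, 2, 1), free (5, 8, 10, 4)); after release of (0, 1, 2, 0) the pool is (5, 9, 12, 4)


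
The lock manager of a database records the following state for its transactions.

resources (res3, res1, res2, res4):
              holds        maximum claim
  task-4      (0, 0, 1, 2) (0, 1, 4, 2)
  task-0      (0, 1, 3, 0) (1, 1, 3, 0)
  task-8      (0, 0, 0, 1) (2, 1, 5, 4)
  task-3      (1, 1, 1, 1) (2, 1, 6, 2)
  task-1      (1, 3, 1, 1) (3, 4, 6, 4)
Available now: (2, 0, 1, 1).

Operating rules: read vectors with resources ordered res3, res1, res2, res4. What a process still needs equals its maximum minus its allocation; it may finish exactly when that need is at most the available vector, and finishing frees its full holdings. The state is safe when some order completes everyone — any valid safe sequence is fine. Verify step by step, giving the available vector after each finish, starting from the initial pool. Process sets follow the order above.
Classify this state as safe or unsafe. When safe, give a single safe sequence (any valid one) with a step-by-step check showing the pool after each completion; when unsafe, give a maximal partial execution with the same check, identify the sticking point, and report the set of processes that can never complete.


The state is SAFE; one workable sequence: task-0, task-4, task-8, task-1, task-3.
Key observation: task-4 is the earliest step where a requested resource binds exactly: need (0, 1, 3, 0), pool (2, 1, 4, 1) at its turn.
Walking it through:
  pool = (2, 0, 1, 1)
  task-0 needs (1, 0, 0, 0) <= (2, 0, 1, 1) -> finishes; pool += (0, 1, 3, 0) = (2, 1, 4, 1)
  task-4 needs (0, 1, 3, 0) <= (2, 1, 4, 1) -> finishes; pool += (0, 0, 1, 2) = (2, 1, 5, 3)
  task-8 needs (2, 1, 5, 3) <= (2, 1, 5, 3) -> finishes; pool += (0, 0, 0, 1) = (2, 1, 5, 4)
  task-1 needs (2, 1, 5, 3) <= (2, 1, 5, 4) -> finishes; pool += (1, 3, 1, 1) = (3, 4, 6, 5)
  task-3 needs (1, 0, 5, 1) <= (3, 4, 6, 5) -> finishes; pool += (1, 1, 1, 1) = (4, 5, 7, 6)


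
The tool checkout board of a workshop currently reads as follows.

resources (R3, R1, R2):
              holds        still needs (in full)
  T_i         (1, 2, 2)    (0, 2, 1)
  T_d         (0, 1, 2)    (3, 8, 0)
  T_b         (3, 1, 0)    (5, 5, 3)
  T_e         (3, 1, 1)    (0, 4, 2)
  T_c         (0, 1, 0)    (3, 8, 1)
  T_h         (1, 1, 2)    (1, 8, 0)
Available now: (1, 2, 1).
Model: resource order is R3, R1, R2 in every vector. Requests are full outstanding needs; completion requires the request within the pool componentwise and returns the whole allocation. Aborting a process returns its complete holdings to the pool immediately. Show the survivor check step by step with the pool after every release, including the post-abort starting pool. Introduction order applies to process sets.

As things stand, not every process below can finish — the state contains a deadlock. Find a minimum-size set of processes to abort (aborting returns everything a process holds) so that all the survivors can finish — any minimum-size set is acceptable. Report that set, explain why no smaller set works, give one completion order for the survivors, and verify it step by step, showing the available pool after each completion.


The answer: abort T_c and T_h.
Key observation: before aborting T_c and T_h, T_d was permanently blocked — no order could ever run it; afterwards it completes at step 4.
Minimality, checking each single-abort alternative: T_i alone leaves T_d blocked (short on R1); T_d alone leaves T_c blocked (short on R1); T_b alone leaves T_d blocked (short on R1); T_e alone leaves T_d blocked (short on R1); T_c alone leaves T_d blocked (short on R1); T_h alone leaves T_d blocked (short on R1).
The survivors complete as T_i, T_e, T_b, T_d. Check, step by step (starting from the post-abort pool):
  pool = (2, 4, 3)
  T_i needs (0, 2, 1) <= (2, 4, 3) -> finishes; pool += (1, 2, 2) = (3, 6, 5)
  T_e needs (0, 4, 2) <= (3, 6, 5) -> finishes; pool += (3, 1, 1) = (6, 7, 6)
  T_b needs (5, 5, 3) <= (6, 7, 6) -> finishes; pool += (3, 1, 0) = (9, 8, 6)
  T_d needs (3, 8, 0) <= (9, 8, 6) -> finishes; pool += (0, 1, 2) = (9, 9, 8)


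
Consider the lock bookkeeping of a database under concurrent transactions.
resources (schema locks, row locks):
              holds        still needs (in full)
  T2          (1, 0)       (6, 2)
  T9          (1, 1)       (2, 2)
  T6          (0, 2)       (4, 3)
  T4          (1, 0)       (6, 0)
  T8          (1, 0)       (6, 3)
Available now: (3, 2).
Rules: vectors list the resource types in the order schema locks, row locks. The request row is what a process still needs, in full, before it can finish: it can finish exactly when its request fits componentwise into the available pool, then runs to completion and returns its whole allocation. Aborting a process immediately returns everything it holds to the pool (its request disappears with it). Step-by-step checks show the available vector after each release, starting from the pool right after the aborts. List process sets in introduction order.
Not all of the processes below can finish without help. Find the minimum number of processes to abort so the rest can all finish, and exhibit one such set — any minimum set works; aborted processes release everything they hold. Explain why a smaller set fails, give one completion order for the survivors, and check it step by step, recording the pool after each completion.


Minimum abort set: T2 and T8.
Key observation: T4 was stuck for good until T2 and T8 gave back (2, 0); in the order shown it finishes at step 2.
No one abort is enough; case by case: T2 alone leaves T4 blocked (short on schema locks); T9 alone leaves T2 blocked (short on schema locks); T6 alone leaves T2 blocked (short on schema locks); T4 alone leaves T2 blocked (short on schema locks); T8 alone leaves T2 blocked (short on schema locks).
One survivor order: T9, T4, T6. Verifying each step (post-abort pool first):
  pool = (5, 2)
  run T9 (needs (2, 2), free (5, 2)); after release of (1, 1) the pool is (6, 3)
  run T4 (needs (6, 0), free (6, 3)); after release of (1, 0) the pool is (7, 3)
  run T6 (needs (4, 3), free (7, 3)); after release of (0, 2) the pool is (7, 5)


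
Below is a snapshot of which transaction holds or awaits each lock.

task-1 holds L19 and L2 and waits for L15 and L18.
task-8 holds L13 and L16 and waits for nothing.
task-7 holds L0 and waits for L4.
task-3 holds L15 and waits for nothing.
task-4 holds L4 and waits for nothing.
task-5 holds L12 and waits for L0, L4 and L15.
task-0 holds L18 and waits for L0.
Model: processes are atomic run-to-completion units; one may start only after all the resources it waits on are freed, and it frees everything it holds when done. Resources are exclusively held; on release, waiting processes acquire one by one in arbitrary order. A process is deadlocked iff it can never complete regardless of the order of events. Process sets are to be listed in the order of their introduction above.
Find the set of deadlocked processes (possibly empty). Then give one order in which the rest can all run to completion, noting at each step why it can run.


No process is deadlocked.
Key observation: there is no circular wait here — follow any chain and it reaches a process that is free to run now.
The rest can finish in the order task-3, task-4, task-7, task-8, task-0, task-1, task-5.
Verifying each step:
  task-3: no waits; runs immediately, freeing L15
  task-4: no waits; runs immediately, freeing L4
  task-7: everything it awaited (L4) is free; runs, freeing L0
  task-8: no waits; runs immediately, freeing L13 and L16
  task-0: everything it awaited (L0) is free; runs, freeing L18
  task-1: everything it awaited (L15 and L18) is free; runs, freeing L19 and L2
  task-5: everything it awaited (L0, L4 and L15) is free; runs, freeing L12


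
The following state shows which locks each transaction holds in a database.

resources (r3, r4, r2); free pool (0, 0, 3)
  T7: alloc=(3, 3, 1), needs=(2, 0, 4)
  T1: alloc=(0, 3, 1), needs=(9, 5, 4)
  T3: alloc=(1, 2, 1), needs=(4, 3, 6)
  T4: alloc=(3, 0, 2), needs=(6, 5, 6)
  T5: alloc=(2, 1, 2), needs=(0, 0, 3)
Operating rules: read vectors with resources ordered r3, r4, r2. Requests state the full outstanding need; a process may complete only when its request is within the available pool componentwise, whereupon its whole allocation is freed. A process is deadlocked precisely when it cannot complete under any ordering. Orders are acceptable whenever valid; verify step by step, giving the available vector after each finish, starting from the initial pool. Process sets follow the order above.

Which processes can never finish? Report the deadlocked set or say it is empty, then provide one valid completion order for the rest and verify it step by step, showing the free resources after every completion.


No process is deadlocked.
Key observation: there is always a runnable process — T5 first — so the state unwinds completely.
One completion order for the rest: T5, T7, T3, T4, T1. Step-by-step check:
  pool = (0, 0, 3)
  T5 needs (0, 0, 3) <= (0, 0, 3) -> finishes; pool += (2, 1, 2) = (2, 1, 5)
  T7 needs (2, 0, 4) <= (2, 1, 5) -> finishes; pool += (3, 3, 1) = (5, 4, 6)
  T3 needs (4, 3, 6) <= (5, 4, 6) -> finishes; pool += (1, 2, 1) = (6, 6, 7)
  T4 needs (6, 5, 6) <= (6, 6, 7) -> finishes; pool += (3, 0, 2) = (9, 6, 9)
  T1 needs (9, 5, 4) <= (9, 6, 9) -> finishes; pool += (0, 3, 1) = (9, 9, 10)


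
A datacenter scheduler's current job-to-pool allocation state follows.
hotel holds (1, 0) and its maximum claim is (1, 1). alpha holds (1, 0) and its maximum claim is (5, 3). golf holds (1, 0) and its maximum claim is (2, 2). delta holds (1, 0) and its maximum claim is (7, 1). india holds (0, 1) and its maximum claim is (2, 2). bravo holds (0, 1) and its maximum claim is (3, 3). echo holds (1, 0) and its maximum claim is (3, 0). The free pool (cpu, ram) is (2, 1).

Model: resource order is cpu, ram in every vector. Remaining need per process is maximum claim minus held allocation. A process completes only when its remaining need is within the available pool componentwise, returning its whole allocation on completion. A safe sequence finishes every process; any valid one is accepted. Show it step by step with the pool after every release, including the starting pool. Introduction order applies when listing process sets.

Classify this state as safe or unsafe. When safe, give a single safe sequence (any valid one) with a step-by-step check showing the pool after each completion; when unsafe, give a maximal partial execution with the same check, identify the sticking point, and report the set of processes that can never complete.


The state is SAFE; one workable sequence: echo, india, golf, hotel, bravo, alpha, delta.
Key observation: echo is the earliest step where a requested resource binds exactly: need (2, 0), pool (2, 1) at its turn.
Verifying each step:
  pool = (2, 1)
  echo needs (2, 0) <= (2, 1) -> finishes; pool += (1, 0) = (3, 1)
  india needs (2, 1) <= (3, 1) -> finishes; pool += (0, 1) = (3, 2)
  golf needs (1, 2) <= (3, 2) -> finishes; pool += (1, 0) = (4, 2)
  hotel needs (0, 1) <= (4, 2) -> finishes; pool += (1, 0) = (5, 2)
  bravo needs (3, 2) <= (5, 2) -> finishes; pool += (0, 1) = (5, 3)
  alpha needs (4, 3) <= (5, 3) -> finishes; pool += (1, 0) = (6, 3)
  delta needs (6, 1) <= (6, 3) -> finishes; pool += (1, 0) = (7, 3)


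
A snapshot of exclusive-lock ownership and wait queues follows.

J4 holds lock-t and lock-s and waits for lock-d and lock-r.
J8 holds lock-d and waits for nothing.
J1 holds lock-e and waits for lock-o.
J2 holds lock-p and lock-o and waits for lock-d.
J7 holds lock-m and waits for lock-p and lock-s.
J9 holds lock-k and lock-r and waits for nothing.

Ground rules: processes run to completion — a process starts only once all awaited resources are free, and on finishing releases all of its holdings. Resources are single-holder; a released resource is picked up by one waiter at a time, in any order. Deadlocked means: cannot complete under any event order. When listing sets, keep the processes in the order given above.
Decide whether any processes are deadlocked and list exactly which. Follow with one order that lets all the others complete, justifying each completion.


The deadlocked set is empty.
Key observation: every chain of waits terminates; starting from the processes that wait on nothing, all the rest unlock in turn.
A valid finishing order for the others: J8, J9, J2, J4, J1, J7.
Walking it through:
  run J8 (it waits on nothing); releases lock-d
  run J9 (it waits on nothing); releases lock-k and lock-r
  run J2 (all its waits — lock-d — are resolved); releases lock-p and lock-o
  run J4 (all its waits — lock-d and lock-r — are resolved); releases lock-t and lock-s
  run J1 (all its waits — lock-o — are resolved); releases lock-e
  run J7 (all its waits — lock-p and lock-s — are resolved); releases lock-m
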